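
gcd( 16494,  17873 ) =1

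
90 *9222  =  829980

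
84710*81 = 6861510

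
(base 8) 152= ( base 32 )3A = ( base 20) 56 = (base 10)106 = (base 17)64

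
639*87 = 55593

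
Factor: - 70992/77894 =-72/79 = - 2^3* 3^2  *  79^( - 1)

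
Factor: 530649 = 3^2*7^1*8423^1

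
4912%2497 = 2415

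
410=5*82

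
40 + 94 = 134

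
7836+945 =8781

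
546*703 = 383838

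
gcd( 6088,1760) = 8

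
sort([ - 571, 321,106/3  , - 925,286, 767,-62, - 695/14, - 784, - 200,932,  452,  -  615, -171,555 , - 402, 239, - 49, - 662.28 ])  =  [ - 925,  -  784, - 662.28, - 615 , - 571, - 402, - 200 , - 171,  -  62, - 695/14,- 49,106/3,239, 286, 321 , 452,  555,  767, 932 ]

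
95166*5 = 475830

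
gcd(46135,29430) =5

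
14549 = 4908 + 9641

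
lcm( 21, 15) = 105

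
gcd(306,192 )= 6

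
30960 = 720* 43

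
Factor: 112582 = 2^1*181^1* 311^1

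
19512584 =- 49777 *( - 392) 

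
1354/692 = 1 + 331/346 = 1.96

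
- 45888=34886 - 80774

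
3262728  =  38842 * 84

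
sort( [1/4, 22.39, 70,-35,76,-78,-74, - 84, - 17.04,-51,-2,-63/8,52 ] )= [  -  84,-78,-74, - 51, - 35, - 17.04, - 63/8,  -  2, 1/4, 22.39, 52 , 70,  76 ] 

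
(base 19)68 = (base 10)122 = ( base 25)4M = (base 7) 233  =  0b1111010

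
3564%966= 666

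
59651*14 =835114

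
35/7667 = 35/7667 = 0.00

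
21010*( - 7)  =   - 147070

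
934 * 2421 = 2261214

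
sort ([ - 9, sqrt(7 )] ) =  [ - 9,  sqrt (7 )] 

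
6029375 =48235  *125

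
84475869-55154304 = 29321565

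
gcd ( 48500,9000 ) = 500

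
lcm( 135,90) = 270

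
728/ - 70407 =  - 728/70407 = - 0.01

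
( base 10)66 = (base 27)2c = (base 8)102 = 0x42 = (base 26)2E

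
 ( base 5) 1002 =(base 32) 3V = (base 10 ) 127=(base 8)177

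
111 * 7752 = 860472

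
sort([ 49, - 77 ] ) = [-77, 49]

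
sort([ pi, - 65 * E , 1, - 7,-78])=[ - 65*E , - 78, - 7, 1, pi] 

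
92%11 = 4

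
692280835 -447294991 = 244985844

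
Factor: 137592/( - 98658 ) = -2^2 * 3^( - 2)*7^1*13^1*29^( - 1) = -364/261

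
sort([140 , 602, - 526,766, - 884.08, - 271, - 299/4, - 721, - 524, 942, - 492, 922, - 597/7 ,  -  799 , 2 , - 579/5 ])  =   [  -  884.08, - 799, - 721 , - 526, - 524,- 492, - 271 , - 579/5, - 597/7 ,  -  299/4,2,140, 602,766, 922,942]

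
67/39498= 67/39498 = 0.00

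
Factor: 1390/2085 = 2^1*3^ ( - 1) = 2/3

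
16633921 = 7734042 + 8899879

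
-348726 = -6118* 57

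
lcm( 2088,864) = 25056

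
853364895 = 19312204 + 834052691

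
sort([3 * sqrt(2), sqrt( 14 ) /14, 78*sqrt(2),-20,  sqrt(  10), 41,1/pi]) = [ - 20, sqrt(  14 ) /14,  1/pi, sqrt(10 ),3*sqrt(2 ), 41, 78*sqrt(2 )]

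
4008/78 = 668/13 =51.38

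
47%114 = 47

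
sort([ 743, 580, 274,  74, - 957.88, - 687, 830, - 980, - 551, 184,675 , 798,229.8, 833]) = [ - 980 ,-957.88, - 687 , - 551, 74 , 184, 229.8,274,580,675,743 , 798,  830,833]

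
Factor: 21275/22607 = 5^2 * 13^( - 1) * 23^1*47^( - 1) = 575/611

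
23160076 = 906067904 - 882907828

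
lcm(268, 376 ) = 25192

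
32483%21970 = 10513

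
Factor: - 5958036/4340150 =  - 2979018/2170075 =- 2^1*3^4*5^( - 2)*7^1 * 37^1*61^( -1 )*71^1*1423^( - 1) 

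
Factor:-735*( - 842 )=618870 = 2^1*3^1 * 5^1*7^2*421^1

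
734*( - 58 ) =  - 42572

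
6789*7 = 47523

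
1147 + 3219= 4366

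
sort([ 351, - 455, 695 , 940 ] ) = [ - 455, 351 , 695,  940 ] 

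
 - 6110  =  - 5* 1222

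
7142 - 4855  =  2287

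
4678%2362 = 2316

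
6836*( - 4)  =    -  27344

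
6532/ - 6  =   - 3266/3=- 1088.67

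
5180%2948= 2232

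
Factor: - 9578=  -2^1*4789^1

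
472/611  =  472/611 = 0.77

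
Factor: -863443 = - 7^1*23^1*31^1*173^1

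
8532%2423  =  1263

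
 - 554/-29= 19 + 3/29 = 19.10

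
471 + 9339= 9810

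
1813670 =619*2930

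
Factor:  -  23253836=- 2^2 *101^1*57559^1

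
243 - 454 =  - 211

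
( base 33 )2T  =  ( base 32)2V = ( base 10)95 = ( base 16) 5F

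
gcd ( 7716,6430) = 1286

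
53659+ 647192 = 700851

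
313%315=313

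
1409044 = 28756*49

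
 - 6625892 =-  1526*4342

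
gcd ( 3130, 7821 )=1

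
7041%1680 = 321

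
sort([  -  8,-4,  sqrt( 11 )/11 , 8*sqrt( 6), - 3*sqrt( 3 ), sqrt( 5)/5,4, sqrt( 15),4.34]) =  [-8, - 3*sqrt( 3 ),  -  4,sqrt( 11 ) /11,sqrt( 5 ) /5, sqrt(15 ),4 , 4.34,8 * sqrt( 6) ]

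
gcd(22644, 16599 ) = 3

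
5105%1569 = 398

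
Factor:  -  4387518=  - 2^1*3^2*19^1 * 12829^1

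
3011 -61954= - 58943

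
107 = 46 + 61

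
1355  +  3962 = 5317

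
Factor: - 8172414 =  - 2^1 * 3^4*61^1 * 827^1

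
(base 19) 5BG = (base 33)1SH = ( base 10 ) 2030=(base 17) 707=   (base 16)7ee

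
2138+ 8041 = 10179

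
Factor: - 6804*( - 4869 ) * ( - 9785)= - 324164094660 = -2^2*3^7*5^1 * 7^1*19^1*103^1*541^1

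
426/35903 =426/35903= 0.01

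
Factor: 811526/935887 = 2^1*139^( - 1)*6733^ ( - 1 ) *405763^1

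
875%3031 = 875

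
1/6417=1/6417   =  0.00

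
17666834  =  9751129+7915705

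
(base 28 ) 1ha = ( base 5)20040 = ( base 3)1202001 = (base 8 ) 2366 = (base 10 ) 1270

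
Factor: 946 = 2^1*11^1*43^1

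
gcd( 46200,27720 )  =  9240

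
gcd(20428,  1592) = 4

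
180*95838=17250840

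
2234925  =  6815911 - 4580986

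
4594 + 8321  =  12915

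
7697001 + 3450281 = 11147282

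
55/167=55/167 = 0.33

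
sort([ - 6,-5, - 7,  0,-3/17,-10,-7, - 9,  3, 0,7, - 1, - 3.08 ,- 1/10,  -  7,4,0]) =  [ - 10 , -9,-7, - 7, - 7, - 6, - 5 ,-3.08, - 1,-3/17,-1/10,0,0,  0,3,4,7]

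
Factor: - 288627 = -3^1*23^1*47^1*89^1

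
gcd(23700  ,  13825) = 1975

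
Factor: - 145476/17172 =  - 449/53 = - 53^( - 1 )*449^1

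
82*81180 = 6656760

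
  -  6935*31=-214985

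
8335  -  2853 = 5482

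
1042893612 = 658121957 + 384771655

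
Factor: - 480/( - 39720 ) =4/331= 2^2*331^( - 1 )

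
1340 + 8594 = 9934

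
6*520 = 3120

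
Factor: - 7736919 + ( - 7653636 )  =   -3^1*5^1*1026037^1 = - 15390555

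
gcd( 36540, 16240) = 4060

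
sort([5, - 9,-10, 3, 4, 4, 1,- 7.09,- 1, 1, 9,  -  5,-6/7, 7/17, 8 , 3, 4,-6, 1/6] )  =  [ - 10,-9, - 7.09, - 6, - 5 , - 1, - 6/7, 1/6,7/17, 1,1, 3, 3,4, 4, 4, 5 , 8, 9 ] 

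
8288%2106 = 1970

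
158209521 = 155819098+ 2390423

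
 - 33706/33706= - 1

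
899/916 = 899/916=0.98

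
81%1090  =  81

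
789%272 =245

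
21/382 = 21/382 = 0.05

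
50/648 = 25/324 = 0.08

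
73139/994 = 73 + 577/994  =  73.58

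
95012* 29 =2755348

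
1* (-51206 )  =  - 51206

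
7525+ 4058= 11583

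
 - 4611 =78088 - 82699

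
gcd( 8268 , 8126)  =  2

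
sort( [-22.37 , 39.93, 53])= [ -22.37,39.93, 53 ] 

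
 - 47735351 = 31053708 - 78789059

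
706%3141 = 706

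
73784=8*9223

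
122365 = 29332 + 93033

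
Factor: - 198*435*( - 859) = 2^1*3^3*5^1 * 11^1 * 29^1 *859^1 = 73985670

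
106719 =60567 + 46152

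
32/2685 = 32/2685=0.01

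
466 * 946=440836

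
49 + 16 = 65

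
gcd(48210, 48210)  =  48210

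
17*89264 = 1517488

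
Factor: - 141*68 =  - 2^2* 3^1*17^1*47^1 =- 9588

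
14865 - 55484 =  - 40619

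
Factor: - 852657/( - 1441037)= 65589/110849=3^1 * 21863^1 * 110849^( - 1 )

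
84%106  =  84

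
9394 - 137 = 9257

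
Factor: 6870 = 2^1*3^1 *5^1*229^1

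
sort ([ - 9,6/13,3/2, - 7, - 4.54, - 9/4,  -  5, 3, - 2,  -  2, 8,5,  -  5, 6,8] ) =[ - 9, - 7, - 5, - 5, - 4.54,- 9/4, - 2, - 2,6/13,3/2,3,  5,6, 8, 8 ] 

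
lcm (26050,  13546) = 338650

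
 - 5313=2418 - 7731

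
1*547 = 547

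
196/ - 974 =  - 1 + 389/487 = - 0.20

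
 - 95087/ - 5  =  95087/5 = 19017.40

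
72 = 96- 24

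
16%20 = 16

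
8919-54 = 8865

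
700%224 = 28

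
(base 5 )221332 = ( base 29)953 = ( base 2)1111000100101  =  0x1e25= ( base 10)7717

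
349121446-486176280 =-137054834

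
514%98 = 24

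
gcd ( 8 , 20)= 4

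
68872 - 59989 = 8883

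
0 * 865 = 0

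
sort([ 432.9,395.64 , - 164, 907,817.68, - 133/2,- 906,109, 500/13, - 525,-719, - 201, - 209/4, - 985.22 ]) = [ - 985.22, - 906, - 719, -525,- 201, - 164, - 133/2, - 209/4,500/13,109,395.64,432.9,817.68, 907] 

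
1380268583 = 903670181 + 476598402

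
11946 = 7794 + 4152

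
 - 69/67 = -69/67 = - 1.03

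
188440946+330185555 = 518626501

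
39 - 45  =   - 6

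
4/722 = 2/361 =0.01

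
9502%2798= 1108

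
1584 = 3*528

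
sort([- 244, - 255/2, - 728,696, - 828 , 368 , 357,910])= [ - 828 , - 728 , - 244,  -  255/2, 357,368,696,910]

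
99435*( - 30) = -2983050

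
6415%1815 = 970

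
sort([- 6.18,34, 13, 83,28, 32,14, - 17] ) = [ - 17, - 6.18, 13, 14, 28, 32 , 34,83 ]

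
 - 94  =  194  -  288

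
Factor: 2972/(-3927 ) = - 2^2*3^ ( - 1)*7^ (-1)*11^ (- 1 )*17^( - 1 )*743^1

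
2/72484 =1/36242 = 0.00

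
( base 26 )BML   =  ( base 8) 17535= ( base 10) 8029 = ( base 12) 4791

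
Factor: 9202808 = 2^3*1150351^1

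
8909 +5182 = 14091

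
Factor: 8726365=5^1*733^1*2381^1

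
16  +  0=16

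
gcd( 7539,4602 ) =3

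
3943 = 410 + 3533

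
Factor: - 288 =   -  2^5*3^2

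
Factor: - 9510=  - 2^1* 3^1 * 5^1*317^1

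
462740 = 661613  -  198873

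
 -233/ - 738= 233/738 =0.32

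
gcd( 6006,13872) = 6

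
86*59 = 5074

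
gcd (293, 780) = 1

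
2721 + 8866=11587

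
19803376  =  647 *30608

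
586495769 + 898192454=1484688223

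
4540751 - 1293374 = 3247377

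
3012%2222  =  790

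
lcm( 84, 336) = 336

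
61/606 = 61/606 = 0.10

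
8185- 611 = 7574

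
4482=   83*54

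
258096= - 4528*( - 57 ) 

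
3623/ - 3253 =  - 3623/3253 = -  1.11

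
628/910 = 314/455 = 0.69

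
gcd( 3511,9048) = 1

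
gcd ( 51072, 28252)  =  28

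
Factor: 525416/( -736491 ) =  - 2^3*3^( - 1)*7^ ( - 1 )*17^(- 1)*2063^( - 1)*65677^1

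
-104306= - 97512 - 6794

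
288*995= 286560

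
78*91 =7098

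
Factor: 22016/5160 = 64/15= 2^6*3^( - 1 ) * 5^(-1 ) 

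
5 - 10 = -5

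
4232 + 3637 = 7869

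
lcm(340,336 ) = 28560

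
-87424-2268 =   -  89692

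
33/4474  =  33/4474 = 0.01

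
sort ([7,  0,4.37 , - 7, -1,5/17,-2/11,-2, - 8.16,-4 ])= [ - 8.16, - 7, - 4, - 2, - 1, - 2/11,  0, 5/17, 4.37,  7]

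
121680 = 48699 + 72981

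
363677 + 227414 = 591091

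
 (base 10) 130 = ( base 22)5K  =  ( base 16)82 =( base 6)334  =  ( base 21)64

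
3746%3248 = 498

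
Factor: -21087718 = - 2^1*17^1*620227^1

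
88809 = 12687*7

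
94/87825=94/87825 = 0.00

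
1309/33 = 39 + 2/3 = 39.67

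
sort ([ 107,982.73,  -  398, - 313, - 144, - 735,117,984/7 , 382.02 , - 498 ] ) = [ - 735 , - 498, - 398 , - 313, - 144 , 107,  117,984/7 , 382.02,982.73]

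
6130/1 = 6130 = 6130.00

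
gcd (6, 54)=6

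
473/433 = 1 + 40/433 = 1.09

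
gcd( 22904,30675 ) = 409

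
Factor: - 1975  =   - 5^2*79^1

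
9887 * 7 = 69209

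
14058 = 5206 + 8852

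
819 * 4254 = 3484026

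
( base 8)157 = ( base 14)7d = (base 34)39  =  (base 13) 87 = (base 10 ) 111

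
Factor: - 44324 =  - 2^2*7^1*1583^1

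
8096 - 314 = 7782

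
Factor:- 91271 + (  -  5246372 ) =- 5337643 = - 17^1*313979^1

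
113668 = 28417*4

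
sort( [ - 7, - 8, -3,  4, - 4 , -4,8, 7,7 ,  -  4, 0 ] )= [-8,-7,-4, - 4 , - 4, - 3,0,4 , 7 , 7,8 ] 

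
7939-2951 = 4988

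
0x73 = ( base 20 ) 5f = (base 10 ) 115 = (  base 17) 6D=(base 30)3P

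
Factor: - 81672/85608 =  - 83/87  =  - 3^( - 1 )*29^( - 1 )*83^1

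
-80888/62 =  - 40444/31 = - 1304.65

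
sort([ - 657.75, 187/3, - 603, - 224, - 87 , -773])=[ - 773,  -  657.75, - 603, - 224, - 87,187/3]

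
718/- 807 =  - 1 + 89/807 = - 0.89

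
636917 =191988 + 444929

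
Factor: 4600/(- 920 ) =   -  5^1 = - 5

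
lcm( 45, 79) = 3555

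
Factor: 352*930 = 2^6*3^1*5^1 * 11^1*31^1 =327360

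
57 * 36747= 2094579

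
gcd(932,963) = 1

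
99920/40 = 2498=2498.00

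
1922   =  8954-7032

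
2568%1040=488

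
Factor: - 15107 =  - 15107^1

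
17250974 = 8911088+8339886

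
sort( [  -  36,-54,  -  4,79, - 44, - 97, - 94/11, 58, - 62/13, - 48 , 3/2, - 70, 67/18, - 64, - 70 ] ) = [ - 97,- 70, - 70, - 64, - 54, - 48, - 44, - 36, - 94/11, - 62/13,- 4,3/2,67/18,58,79]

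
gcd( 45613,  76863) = 1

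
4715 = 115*41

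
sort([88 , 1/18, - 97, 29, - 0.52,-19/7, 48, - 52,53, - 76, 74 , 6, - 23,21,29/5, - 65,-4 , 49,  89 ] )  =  [ - 97, -76 , - 65, - 52, - 23, - 4 ,  -  19/7, - 0.52, 1/18,29/5,6, 21 , 29,  48,  49,53, 74 , 88,89 ] 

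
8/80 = 1/10 = 0.10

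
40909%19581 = 1747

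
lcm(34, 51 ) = 102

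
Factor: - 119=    - 7^1*17^1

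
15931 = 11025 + 4906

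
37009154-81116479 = -44107325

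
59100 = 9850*6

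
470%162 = 146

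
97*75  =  7275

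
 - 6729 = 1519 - 8248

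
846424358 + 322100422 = 1168524780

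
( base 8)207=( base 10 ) 135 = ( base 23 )5K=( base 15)90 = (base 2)10000111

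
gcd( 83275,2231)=1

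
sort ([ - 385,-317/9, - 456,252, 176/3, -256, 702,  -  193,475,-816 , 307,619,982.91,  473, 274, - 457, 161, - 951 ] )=[ - 951, - 816, - 457, - 456,-385 , - 256, -193, - 317/9,  176/3,161, 252,274, 307,473,475,619,702,982.91]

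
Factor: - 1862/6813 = -2^1 * 3^(- 2)*7^2*19^1*757^ ( - 1)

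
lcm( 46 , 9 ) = 414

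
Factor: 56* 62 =3472 = 2^4*7^1*31^1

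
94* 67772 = 6370568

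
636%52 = 12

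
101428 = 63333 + 38095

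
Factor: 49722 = 2^1*3^1*8287^1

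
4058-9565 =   -  5507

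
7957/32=7957/32 = 248.66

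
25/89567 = 25/89567 = 0.00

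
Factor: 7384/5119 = 2^3*13^1*71^1*5119^ ( - 1)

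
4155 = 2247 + 1908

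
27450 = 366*75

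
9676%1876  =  296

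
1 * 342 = 342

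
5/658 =5/658 =0.01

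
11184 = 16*699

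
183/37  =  4 + 35/37  =  4.95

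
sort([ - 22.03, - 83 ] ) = [ - 83, - 22.03] 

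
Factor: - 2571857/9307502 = -2^( - 1)*23^ (  -  1)*31^( - 1)*61^ ( - 1 )*107^( - 1) * 857^1 * 3001^1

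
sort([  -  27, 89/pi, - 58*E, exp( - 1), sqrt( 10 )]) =[ - 58*E , - 27,exp ( - 1 ),  sqrt (10), 89/pi]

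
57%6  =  3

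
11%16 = 11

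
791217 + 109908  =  901125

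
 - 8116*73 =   -  592468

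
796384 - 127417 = 668967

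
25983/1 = 25983 = 25983.00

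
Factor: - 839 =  - 839^1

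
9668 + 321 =9989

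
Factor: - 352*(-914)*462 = 2^7*3^1*7^1*11^2*457^1 = 148638336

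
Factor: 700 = 2^2* 5^2 * 7^1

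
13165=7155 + 6010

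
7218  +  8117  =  15335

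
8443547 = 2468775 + 5974772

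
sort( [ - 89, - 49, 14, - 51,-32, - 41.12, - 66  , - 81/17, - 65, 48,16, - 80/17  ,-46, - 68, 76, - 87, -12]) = [ - 89,-87, - 68, - 66,- 65,-51, - 49, - 46,- 41.12, - 32, - 12, - 81/17,- 80/17, 14, 16, 48, 76 ] 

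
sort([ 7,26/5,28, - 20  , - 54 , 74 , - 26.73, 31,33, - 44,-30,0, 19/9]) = [ - 54, - 44,  -  30, - 26.73, - 20,0, 19/9 , 26/5 , 7, 28,31,33,74] 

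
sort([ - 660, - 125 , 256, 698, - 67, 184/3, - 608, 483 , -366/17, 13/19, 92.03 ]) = [-660, - 608, - 125, - 67, - 366/17,13/19,184/3,  92.03 , 256, 483, 698]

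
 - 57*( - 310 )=17670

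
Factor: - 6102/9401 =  - 2^1* 3^3*7^(-1 )*17^( - 1)*79^ ( - 1)*113^1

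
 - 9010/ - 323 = 530/19 = 27.89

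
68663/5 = 13732 + 3/5=13732.60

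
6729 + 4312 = 11041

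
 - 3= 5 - 8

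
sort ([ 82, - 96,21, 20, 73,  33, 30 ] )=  [-96, 20, 21,  30, 33, 73,82]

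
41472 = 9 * 4608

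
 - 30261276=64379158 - 94640434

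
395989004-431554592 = - 35565588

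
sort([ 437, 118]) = [ 118,437]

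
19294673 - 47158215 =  - 27863542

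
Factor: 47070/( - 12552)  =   - 15/4 = - 2^( - 2 )*3^1 * 5^1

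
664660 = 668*995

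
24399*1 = 24399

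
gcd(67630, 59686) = 2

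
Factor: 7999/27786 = 19/66 = 2^(-1 )*3^(  -  1 )*11^( - 1 )*19^1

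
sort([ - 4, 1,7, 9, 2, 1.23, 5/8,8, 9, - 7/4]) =[ - 4, - 7/4,5/8, 1, 1.23 , 2, 7, 8 , 9 , 9] 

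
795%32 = 27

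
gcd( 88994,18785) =1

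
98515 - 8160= 90355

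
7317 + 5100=12417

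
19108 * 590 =11273720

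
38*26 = 988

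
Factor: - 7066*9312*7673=-2^6*3^1 * 97^1 * 3533^1*7673^1 = -504872596416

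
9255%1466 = 459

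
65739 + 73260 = 138999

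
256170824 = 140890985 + 115279839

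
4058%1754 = 550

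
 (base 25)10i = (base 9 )784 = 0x283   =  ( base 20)1C3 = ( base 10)643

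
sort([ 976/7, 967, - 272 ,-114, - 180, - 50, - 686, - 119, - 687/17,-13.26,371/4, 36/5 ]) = [ -686, - 272, - 180 ,-119,-114,-50,-687/17 ,  -  13.26,36/5, 371/4,976/7,967] 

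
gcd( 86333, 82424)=1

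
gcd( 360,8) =8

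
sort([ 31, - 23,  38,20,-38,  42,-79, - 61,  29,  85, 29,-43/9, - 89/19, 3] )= [  -  79,-61, - 38,  -  23, - 43/9,  -  89/19, 3, 20, 29, 29, 31 , 38,42, 85]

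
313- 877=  - 564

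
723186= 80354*9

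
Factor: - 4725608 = - 2^3 * 29^1*20369^1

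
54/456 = 9/76 = 0.12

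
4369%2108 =153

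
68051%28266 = 11519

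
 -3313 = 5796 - 9109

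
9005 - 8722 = 283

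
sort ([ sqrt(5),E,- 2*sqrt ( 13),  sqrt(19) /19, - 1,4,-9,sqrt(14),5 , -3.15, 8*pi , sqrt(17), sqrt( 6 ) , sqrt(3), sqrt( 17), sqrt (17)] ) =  [ - 9, - 2*sqrt ( 13), - 3.15, - 1, sqrt ( 19)/19,sqrt(3), sqrt( 5),sqrt(6), E,  sqrt(14), 4, sqrt(17 ),sqrt( 17 ), sqrt( 17 ), 5,8 * pi] 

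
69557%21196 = 5969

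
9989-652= 9337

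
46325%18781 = 8763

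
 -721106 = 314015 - 1035121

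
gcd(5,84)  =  1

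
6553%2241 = 2071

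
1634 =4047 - 2413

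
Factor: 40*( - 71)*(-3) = 8520 = 2^3*3^1*5^1*71^1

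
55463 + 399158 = 454621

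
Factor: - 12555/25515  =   - 3^( - 2) * 7^(  -  1)*31^1 = - 31/63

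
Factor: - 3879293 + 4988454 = 1109161 = 1109161^1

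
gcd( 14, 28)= 14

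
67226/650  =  103 + 138/325 =103.42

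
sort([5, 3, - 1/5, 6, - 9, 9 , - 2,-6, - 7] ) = [ - 9, - 7 , - 6,-2,  -  1/5, 3 , 5,6, 9] 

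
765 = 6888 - 6123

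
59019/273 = 19673/91 = 216.19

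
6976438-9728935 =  - 2752497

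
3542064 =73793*48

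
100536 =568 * 177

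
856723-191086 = 665637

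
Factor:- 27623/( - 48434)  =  2^( - 1)*23^1*61^( - 1 )*397^ ( -1 )*1201^1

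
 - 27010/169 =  - 27010/169 = - 159.82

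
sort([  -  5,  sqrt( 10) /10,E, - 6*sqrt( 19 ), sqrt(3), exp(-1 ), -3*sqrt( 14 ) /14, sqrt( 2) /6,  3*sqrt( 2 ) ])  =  [ - 6*sqrt( 19),- 5 , - 3*sqrt( 14 ) /14, sqrt(2) /6,  sqrt( 10 )/10 , exp( - 1), sqrt( 3), E, 3*sqrt( 2)] 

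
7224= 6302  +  922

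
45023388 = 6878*6546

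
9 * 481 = 4329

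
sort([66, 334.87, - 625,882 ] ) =[  -  625 , 66,334.87,  882]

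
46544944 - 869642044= - 823097100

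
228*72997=16643316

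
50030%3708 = 1826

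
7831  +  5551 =13382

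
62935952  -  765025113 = -702089161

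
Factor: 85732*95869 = 2^2*21433^1*95869^1 = 8219041108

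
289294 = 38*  7613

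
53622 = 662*81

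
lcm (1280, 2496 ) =49920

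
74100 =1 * 74100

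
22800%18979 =3821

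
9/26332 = 9/26332 = 0.00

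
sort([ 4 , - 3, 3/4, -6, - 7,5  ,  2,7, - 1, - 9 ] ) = [ - 9, - 7, - 6,-3, - 1,3/4, 2, 4,5,7 ]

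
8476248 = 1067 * 7944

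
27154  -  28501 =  - 1347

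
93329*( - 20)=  - 1866580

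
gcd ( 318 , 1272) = 318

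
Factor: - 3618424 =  - 2^3*443^1*1021^1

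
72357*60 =4341420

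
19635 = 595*33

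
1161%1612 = 1161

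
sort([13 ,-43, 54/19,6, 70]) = [-43,54/19 , 6, 13, 70]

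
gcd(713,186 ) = 31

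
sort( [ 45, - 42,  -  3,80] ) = [ - 42, - 3 , 45, 80 ] 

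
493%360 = 133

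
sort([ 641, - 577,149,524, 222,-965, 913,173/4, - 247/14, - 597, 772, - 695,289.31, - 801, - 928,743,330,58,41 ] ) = [ - 965, - 928, - 801, - 695, -597, - 577,  -  247/14 , 41,  173/4,58, 149,222, 289.31,330,524 , 641,743, 772,  913] 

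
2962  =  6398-3436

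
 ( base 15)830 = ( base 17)669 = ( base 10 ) 1845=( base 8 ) 3465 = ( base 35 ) 1HP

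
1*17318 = 17318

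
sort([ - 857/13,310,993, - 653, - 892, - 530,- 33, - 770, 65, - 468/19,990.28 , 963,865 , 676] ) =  [ - 892,  -  770,-653,-530, - 857/13, - 33, - 468/19,65,310, 676,865,963, 990.28,993]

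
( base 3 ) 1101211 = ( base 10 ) 1021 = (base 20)2B1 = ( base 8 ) 1775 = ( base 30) 141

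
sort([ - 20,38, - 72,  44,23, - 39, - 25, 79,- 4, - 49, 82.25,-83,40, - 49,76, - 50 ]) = [ - 83, - 72, - 50 ,- 49, - 49,-39 , - 25,- 20,-4,23,38,40, 44,76,79,82.25] 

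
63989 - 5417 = 58572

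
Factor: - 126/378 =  - 1/3 = - 3^( - 1 ) 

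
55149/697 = 55149/697 = 79.12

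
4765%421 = 134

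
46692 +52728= 99420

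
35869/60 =35869/60=597.82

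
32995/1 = 32995  =  32995.00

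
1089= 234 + 855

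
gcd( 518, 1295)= 259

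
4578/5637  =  1526/1879 = 0.81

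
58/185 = 58/185 = 0.31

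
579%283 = 13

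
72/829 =72/829 = 0.09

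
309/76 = 4 + 5/76 = 4.07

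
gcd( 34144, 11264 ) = 352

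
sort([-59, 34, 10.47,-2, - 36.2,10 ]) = [- 59,  -  36.2, - 2, 10,10.47,  34]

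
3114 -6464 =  - 3350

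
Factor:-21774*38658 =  - 841739292 =- 2^2*3^2*17^1*19^1*191^1*379^1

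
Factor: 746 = 2^1*373^1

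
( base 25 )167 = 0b1100001110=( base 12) 552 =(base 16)30E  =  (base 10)782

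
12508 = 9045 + 3463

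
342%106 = 24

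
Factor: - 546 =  - 2^1*3^1 * 7^1*13^1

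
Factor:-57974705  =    -  5^1*61^1*131^1*1451^1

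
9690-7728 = 1962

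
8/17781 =8/17781 = 0.00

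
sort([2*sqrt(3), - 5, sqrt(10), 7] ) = [ - 5,sqrt (10),  2*sqrt(3), 7 ]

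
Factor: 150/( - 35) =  - 2^1*3^1*5^1*7^( - 1) = - 30/7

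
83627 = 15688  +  67939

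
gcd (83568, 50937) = 3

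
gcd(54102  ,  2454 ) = 6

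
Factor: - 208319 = -208319^1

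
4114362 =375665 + 3738697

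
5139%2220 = 699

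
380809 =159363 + 221446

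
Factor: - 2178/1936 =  - 2^(-3 ) * 3^2 = - 9/8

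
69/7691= 69/7691 = 0.01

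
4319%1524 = 1271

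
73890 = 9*8210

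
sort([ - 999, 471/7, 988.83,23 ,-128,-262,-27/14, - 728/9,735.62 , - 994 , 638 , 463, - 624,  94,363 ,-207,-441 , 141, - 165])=[ - 999 ,-994, - 624 , - 441, - 262, - 207, - 165,-128,-728/9, - 27/14,23,471/7, 94, 141,363,463,638,735.62,988.83]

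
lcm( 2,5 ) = 10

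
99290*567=56297430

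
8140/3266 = 4070/1633 = 2.49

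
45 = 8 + 37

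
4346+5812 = 10158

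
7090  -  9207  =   - 2117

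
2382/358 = 6+ 117/179 = 6.65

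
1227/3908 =1227/3908 = 0.31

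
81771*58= 4742718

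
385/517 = 35/47 = 0.74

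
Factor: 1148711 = 947^1*1213^1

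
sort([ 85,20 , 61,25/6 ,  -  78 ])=[-78,25/6,20,61, 85 ]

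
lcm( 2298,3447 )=6894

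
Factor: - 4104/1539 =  - 2^3 * 3^( - 1 )  =  - 8/3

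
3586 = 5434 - 1848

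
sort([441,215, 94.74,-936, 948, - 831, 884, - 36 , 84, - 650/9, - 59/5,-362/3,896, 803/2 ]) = [-936, - 831, - 362/3, - 650/9 , - 36, - 59/5, 84,94.74, 215, 803/2, 441, 884, 896,  948]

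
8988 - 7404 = 1584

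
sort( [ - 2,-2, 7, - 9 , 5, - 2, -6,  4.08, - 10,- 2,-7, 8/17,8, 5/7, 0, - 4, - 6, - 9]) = [ - 10, - 9 , - 9, - 7,- 6,  -  6, - 4, - 2, - 2, - 2, - 2, 0,8/17,5/7, 4.08, 5, 7,8]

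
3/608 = 3/608 = 0.00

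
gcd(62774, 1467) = 1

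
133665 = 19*7035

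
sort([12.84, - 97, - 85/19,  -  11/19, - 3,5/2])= [ - 97, - 85/19 , - 3,-11/19, 5/2,12.84]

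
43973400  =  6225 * 7064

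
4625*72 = 333000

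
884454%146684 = 4350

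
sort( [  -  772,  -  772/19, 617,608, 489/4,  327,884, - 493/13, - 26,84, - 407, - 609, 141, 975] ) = [  -  772, - 609, - 407,-772/19,  -  493/13, - 26 , 84,489/4,141, 327,608, 617, 884 , 975] 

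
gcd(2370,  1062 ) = 6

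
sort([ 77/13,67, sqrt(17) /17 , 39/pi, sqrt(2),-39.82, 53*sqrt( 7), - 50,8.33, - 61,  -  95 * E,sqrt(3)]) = [-95 * E, - 61, - 50, - 39.82, sqrt(17 ) /17,sqrt( 2 ), sqrt( 3), 77/13, 8.33, 39/pi, 67, 53 * sqrt(7)]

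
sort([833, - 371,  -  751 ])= [-751,-371,833]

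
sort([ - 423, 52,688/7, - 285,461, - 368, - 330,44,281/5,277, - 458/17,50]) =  [ - 423, - 368, - 330, - 285, - 458/17,44,50, 52, 281/5,688/7,277,461]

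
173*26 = 4498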